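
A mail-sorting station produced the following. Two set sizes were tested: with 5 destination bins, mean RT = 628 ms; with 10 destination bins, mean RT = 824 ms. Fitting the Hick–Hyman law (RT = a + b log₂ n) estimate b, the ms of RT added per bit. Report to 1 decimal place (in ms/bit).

The slope on a log₂ axis is (824 − 628) / (3.3219 − 2.3219) = 196.000 ms/bit.

196.0 ms/bit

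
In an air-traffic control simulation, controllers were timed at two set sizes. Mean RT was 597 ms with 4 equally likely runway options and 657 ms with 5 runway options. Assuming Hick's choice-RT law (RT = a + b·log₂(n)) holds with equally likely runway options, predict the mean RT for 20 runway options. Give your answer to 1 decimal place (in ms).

1029.8 ms

Fit slope and intercept:
  b = (657 − 597) / (log₂ 5 − log₂ 4) = 60 / (2.3219 − 2) = 186.377 ms/bit
  a = 597 − 186.377 × 2 = 224.246 ms
Then RT(20) = 224.246 + 186.377 × log₂ 20 = 224.246 + 186.377 × 4.3219 ≈ 1029.754 ms.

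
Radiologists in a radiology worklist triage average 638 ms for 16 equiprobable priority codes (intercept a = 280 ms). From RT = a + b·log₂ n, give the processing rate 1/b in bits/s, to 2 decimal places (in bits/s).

11.17 bits/s

Choice component = 638 − 280 = 358 ms over log₂(16) = 4 bits.
b = 358 / 4 = 89.500 ms/bit, so 1/b = 11.173 bits/s.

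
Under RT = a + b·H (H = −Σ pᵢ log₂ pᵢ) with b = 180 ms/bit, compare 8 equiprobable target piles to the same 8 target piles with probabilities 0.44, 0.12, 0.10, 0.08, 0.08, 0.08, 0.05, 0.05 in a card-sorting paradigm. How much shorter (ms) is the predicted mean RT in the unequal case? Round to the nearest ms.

85 ms

Equiprobable entropy H₀ = log₂ 8 = 3.0000 bits.
Skewed entropy H = −Σ pᵢ log₂ pᵢ = 2.5271 bits.
ΔRT = b·(H₀ − H) = 180 × 0.4729 = 85.12 ms.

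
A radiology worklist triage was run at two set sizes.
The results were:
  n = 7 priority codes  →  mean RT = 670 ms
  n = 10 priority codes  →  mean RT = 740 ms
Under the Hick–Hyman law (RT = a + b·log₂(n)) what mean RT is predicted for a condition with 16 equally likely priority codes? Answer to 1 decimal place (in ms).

832.2 ms

RT is linear in log₂ n, so two points fix the line:
  b = (740 − 670) / (log₂ 10 − log₂ 7) = 70 / (3.3219 − 2.8074) = 136.035 ms/bit
  a = 670 − 136.035 × 2.8074 = 288.101 ms
Then RT(16) = 288.101 + 136.035 × log₂ 16 = 288.101 + 136.035 × 4 ≈ 832.242 ms.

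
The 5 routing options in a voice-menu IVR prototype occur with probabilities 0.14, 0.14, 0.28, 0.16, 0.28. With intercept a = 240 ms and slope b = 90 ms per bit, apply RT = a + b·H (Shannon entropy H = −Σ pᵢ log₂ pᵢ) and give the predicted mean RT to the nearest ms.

442 ms

Entropy contributions −pᵢ log₂ pᵢ: 0.3971, 0.3971, 0.5142, 0.4230, 0.5142; sum H = 2.2457 bits.
RT = a + bH = 240 + 90·2.2457 = 442.11 ms.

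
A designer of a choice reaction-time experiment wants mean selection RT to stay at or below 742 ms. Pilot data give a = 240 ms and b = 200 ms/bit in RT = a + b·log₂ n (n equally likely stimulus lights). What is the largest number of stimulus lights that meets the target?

200·log₂ n ≤ 742 − 240 = 502, giving log₂ n ≤ 2.5100 and n ≤ 5.696. The largest whole number is 5.

5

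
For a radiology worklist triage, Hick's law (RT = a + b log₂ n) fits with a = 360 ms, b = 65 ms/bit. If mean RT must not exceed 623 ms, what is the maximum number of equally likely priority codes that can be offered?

Set 360 + 65·log₂ n ≤ 623 → log₂ n ≤ (623 − 360)/65 = 4.0462.
So n ≤ 2^4.0462 = 16.520; the largest integer n is 16.

16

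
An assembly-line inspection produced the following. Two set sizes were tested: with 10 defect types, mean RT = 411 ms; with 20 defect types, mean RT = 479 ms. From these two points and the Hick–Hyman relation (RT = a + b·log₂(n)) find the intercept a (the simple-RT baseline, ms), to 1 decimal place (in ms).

185.1 ms

Slope: b = (479 − 411) / (log₂ 20 − log₂ 10) = 68/1.0000 = 68.000 ms/bit.
Intercept: a = 411 − 68.000·log₂(10) = 185.109 ms.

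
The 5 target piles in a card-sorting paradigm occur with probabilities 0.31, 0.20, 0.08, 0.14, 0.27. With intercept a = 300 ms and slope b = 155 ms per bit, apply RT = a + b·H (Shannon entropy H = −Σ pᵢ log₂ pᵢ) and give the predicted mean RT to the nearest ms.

Entropy contributions −pᵢ log₂ pᵢ: 0.5238, 0.4644, 0.2915, 0.3971, 0.5100; sum H = 2.1868 bits.
RT = a + bH = 300 + 155·2.1868 = 638.96 ms.

639 ms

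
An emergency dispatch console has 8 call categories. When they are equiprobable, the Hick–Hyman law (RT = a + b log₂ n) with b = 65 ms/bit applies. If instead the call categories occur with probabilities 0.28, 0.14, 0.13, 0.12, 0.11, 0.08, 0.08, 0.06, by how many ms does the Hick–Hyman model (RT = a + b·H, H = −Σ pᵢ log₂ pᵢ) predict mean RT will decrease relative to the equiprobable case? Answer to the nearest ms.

The RT saving is b·ΔH. Equiprobable H₀ = log₂(8) = 3.0000 bits; with the given probabilities H = 2.8379 bits.
b·(H₀ − H) = 65 × (3.0000 − 2.8379) = 10.54 ms.

11 ms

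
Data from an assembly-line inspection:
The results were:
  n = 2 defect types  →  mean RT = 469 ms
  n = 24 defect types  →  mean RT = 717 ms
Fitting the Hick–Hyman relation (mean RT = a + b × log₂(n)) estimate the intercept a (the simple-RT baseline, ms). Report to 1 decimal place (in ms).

The slope on a log₂ axis is (717 − 469) / (4.5850 − 1) = 69.178 ms/bit.
Intercept: a = 469 − 69.178·log₂(2) = 399.822 ms.

399.8 ms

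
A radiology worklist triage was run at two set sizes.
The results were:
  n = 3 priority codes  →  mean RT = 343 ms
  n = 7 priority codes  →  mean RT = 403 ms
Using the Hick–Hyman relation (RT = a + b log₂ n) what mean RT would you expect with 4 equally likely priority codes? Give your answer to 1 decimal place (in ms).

RT is linear in log₂ n, so two points fix the line:
  b = (403 − 343) / (log₂ 7 − log₂ 3) = 60 / (2.8074 − 1.5850) = 49.084 ms/bit
  a = 343 − 49.084 × 1.5850 = 265.204 ms
Then RT(4) = 265.204 + 49.084 × log₂ 4 = 265.204 + 49.084 × 2 ≈ 363.372 ms.

363.4 ms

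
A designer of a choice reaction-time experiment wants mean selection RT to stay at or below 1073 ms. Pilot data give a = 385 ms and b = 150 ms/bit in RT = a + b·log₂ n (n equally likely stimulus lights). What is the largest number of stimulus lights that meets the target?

24

Information budget: (1073 − 385)/150 = 4.5867 bits, so n ≤ 2^4.5867 = 24.028 → at most 24.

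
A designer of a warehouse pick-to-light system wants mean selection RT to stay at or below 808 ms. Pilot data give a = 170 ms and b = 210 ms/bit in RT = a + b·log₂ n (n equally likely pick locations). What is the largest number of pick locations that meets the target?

Set 170 + 210·log₂ n ≤ 808 → log₂ n ≤ (808 − 170)/210 = 3.0381.
So n ≤ 2^3.0381 = 8.214; the largest integer n is 8.

8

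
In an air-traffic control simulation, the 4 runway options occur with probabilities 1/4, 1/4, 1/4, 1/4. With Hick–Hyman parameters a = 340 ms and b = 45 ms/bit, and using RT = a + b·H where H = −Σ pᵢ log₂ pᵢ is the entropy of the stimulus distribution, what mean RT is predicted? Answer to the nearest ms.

H = −Σ pᵢ log₂ pᵢ = 0.25·2 + 0.25·2 + 0.25·2 + 0.25·2 = 2.000 bits.
RT = 340 + 45 × 2.000 = 430.00 ms.

430 ms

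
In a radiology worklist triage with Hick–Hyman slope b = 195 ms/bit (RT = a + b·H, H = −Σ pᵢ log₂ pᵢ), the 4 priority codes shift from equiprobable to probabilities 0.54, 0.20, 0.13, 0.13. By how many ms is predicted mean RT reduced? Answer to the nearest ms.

57 ms

The RT saving is b·ΔH. Equiprobable H₀ = log₂(4) = 2.0000 bits; with the given probabilities H = 1.7097 bits.
b·(H₀ − H) = 195 × (2.0000 − 1.7097) = 56.61 ms.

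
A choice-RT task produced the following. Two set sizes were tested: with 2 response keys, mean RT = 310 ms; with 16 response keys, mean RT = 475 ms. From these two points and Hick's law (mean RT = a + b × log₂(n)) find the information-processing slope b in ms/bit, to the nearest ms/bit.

55 ms/bit

b = (RT₂ − RT₁)/(log₂ n₂ − log₂ n₁) = (475 − 310)/(4 − 1) = 55 ms/bit.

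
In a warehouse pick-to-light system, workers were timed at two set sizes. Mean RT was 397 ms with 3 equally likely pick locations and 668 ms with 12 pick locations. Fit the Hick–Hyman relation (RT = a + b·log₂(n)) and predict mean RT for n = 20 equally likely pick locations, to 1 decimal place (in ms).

767.9 ms

Fit slope and intercept:
  b = (668 − 397) / (log₂ 12 − log₂ 3) = 271 / (3.5850 − 1.5850) = 135.500 ms/bit
  a = 397 − 135.500 × 1.5850 = 182.238 ms
Then RT(20) = 182.238 + 135.500 × log₂ 20 = 182.238 + 135.500 × 4.3219 ≈ 767.859 ms.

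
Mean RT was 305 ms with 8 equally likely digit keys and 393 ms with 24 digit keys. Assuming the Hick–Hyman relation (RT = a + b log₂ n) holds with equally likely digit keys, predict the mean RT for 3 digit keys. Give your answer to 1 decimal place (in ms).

RT is linear in log₂ n, so two points fix the line:
  b = (393 − 305) / (log₂ 24 − log₂ 8) = 88 / (4.5850 − 3) = 55.522 ms/bit
  a = 305 − 55.522 × 3 = 138.435 ms
Then RT(3) = 138.435 + 55.522 × log₂ 3 = 138.435 + 55.522 × 1.5850 ≈ 226.435 ms.

226.4 ms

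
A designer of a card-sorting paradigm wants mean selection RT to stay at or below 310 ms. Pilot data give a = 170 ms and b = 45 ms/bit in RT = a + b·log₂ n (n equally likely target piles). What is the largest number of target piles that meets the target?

45·log₂ n ≤ 310 − 170 = 140, giving log₂ n ≤ 3.1111 and n ≤ 8.640. The largest whole number is 8.

8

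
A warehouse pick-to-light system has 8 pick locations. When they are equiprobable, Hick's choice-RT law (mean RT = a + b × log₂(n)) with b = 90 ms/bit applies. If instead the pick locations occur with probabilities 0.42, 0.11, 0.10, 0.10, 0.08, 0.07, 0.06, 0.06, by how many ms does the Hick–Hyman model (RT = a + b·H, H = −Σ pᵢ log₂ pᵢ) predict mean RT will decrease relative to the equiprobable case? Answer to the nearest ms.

37 ms

The RT saving is b·ΔH. Equiprobable H₀ = log₂(8) = 3.0000 bits; with the given probabilities H = 2.5874 bits.
b·(H₀ − H) = 90 × (3.0000 − 2.5874) = 37.13 ms.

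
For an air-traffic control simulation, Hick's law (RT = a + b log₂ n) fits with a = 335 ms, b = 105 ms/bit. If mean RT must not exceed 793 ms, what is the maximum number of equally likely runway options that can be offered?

Information budget: (793 − 335)/105 = 4.3619 bits, so n ≤ 2^4.3619 = 20.562 → at most 20.

20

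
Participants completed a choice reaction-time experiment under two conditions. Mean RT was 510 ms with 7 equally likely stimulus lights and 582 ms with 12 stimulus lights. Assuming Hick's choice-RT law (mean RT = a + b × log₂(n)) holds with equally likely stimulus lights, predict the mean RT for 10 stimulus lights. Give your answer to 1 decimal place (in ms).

Solve the two-equation system in a and b:
  b = (582 − 510) / (log₂ 12 − log₂ 7) = 72 / (3.5850 − 2.8074) = 92.592 ms/bit
  a = 510 − 92.592 × 2.8074 = 250.062 ms
Then RT(10) = 250.062 + 92.592 × log₂ 10 = 250.062 + 92.592 × 3.3219 ≈ 557.645 ms.

557.6 ms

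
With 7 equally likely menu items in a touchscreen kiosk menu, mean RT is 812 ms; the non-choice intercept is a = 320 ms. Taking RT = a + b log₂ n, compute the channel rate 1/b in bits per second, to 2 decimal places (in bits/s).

5.71 bits/s

b = (812 − 320)/log₂ 7 = 492/2.8074 = 175.254 ms per bit = 0.17525 s/bit; the reciprocal is 5.706 bits/s.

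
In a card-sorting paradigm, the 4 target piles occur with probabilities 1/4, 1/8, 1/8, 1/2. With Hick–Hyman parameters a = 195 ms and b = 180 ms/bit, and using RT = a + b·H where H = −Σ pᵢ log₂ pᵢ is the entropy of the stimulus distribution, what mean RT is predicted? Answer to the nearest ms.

510 ms

Each term −pᵢ log₂ pᵢ: 0.25·2 + 0.125·3 + 0.125·3 + 0.5·1; summed, H = 1.750 bits.
Mean RT = a + bH = 195 + 180·1.750 = 510.00 ms.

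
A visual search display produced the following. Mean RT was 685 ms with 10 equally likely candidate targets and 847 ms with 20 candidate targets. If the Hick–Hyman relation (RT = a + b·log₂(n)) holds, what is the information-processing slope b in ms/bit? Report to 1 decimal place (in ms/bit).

b = (RT₂ − RT₁)/(log₂ n₂ − log₂ n₁) = (847 − 685)/(4.3219 − 3.3219) = 162.000 ms/bit.

162.0 ms/bit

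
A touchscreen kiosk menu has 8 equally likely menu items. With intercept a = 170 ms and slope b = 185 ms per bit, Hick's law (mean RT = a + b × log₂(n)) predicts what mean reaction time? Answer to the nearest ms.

log₂(8) = 3 bits, so RT = 170 + 185 × 3 ≈ 725.000 ms.

725 ms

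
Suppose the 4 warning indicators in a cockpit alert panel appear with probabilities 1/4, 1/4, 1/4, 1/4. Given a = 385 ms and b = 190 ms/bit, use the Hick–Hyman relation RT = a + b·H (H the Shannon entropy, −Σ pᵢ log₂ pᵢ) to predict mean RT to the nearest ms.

Each term −pᵢ log₂ pᵢ: 0.25·2 + 0.25·2 + 0.25·2 + 0.25·2; summed, H = 2.000 bits.
Mean RT = a + bH = 385 + 190·2.000 = 765.00 ms.

765 ms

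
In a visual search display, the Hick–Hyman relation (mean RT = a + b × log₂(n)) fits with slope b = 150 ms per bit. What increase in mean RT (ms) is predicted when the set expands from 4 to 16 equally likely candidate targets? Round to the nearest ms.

300 ms

The intercept a cancels: ΔRT = b·(log₂ n₂ − log₂ n₁) = b·log₂(n₂/n₁).
log₂(16) − log₂(4) = log₂(16/4) = log₂(4) = 2.
ΔRT = 150 × 2.0000 = 300.000 ms.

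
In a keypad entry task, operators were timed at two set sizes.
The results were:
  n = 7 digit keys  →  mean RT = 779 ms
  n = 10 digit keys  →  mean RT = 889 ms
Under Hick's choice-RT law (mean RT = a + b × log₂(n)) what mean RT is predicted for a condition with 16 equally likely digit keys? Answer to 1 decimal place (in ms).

1034.0 ms

Fit slope and intercept:
  b = (889 − 779) / (log₂ 10 − log₂ 7) = 110 / (3.3219 − 2.8074) = 213.769 ms/bit
  a = 779 − 213.769 × 2.8074 = 178.873 ms
Then RT(16) = 178.873 + 213.769 × log₂ 16 = 178.873 + 213.769 × 4 ≈ 1033.951 ms.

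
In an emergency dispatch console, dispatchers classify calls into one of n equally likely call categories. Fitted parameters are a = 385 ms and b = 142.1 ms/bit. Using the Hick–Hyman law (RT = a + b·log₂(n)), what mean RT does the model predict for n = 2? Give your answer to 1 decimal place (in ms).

log₂(2) = 1 bits, so RT = 385 + 142.1 × 1 ≈ 527.100 ms.

527.1 ms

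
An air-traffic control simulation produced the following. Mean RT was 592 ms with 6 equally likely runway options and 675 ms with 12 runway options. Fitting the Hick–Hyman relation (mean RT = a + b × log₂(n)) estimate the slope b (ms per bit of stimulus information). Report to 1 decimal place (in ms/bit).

The slope on a log₂ axis is (675 − 592) / (3.5850 − 2.5850) = 83.000 ms/bit.

83.0 ms/bit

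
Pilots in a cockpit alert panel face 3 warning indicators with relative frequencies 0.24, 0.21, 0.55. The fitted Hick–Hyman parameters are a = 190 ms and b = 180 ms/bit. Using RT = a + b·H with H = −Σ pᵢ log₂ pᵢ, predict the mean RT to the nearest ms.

H = 0.24·log₂(1/0.24) + 0.21·log₂(1/0.21) + 0.55·log₂(1/0.55) = 1.4413 bits.
RT = 190 + 180 × 1.4413 = 449.44 ms.

449 ms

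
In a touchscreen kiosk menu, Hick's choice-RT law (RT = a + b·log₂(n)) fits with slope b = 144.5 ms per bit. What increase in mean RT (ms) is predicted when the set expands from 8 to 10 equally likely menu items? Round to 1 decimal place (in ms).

Only the slope matters, since a is common to both: ΔRT = b·log₂(n₂/n₁).
log₂(10) − log₂(8) = 3.3219 − 3 = 0.3219.
ΔRT = 144.5 × 0.3219 = 46.519 ms.

46.5 ms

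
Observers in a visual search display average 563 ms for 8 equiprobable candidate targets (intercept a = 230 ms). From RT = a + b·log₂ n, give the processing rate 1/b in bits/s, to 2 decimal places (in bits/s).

9.01 bits/s

b = (563 − 230)/log₂ 8 = 333/3 = 111.000 ms per bit = 0.11100 s/bit; the reciprocal is 9.009 bits/s.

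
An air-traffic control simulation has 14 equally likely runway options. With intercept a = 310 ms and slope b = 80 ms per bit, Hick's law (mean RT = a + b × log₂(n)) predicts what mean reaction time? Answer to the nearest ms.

log₂(14) = 3.8074 bits, so RT = 310 + 80 × 3.8074 ≈ 614.588 ms.

615 ms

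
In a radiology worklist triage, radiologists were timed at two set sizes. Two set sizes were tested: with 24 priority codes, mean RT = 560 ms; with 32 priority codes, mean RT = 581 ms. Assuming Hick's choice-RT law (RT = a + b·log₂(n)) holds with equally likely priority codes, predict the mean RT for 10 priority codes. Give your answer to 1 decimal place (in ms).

RT is linear in log₂ n, so two points fix the line:
  b = (581 − 560) / (log₂ 32 − log₂ 24) = 21 / (5 − 4.5850) = 50.598 ms/bit
  a = 560 − 50.598 × 4.5850 = 328.011 ms
Then RT(10) = 328.011 + 50.598 × log₂ 10 = 328.011 + 50.598 × 3.3219 ≈ 496.093 ms.

496.1 ms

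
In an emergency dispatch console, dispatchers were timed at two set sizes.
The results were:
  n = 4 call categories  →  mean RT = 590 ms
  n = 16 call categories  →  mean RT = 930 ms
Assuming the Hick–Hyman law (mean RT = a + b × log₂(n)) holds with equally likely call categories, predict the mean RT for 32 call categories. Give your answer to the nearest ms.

1100 ms

Solve the two-equation system in a and b:
  b = (930 − 590) / (log₂ 16 − log₂ 4) = 340 / (4 − 2) = 170 ms/bit
  a = 590 − 170 × 2 = 250 ms
Then RT(32) = 250 + 170 × log₂ 32 = 250 + 170 × 5 ≈ 1100.000 ms.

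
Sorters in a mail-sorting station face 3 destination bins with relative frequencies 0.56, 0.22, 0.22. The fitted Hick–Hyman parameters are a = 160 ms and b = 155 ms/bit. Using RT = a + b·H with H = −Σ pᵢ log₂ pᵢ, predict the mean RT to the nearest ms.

Entropy contributions −pᵢ log₂ pᵢ: 0.4684, 0.4806, 0.4806; sum H = 1.4296 bits.
RT = a + bH = 160 + 155·1.4296 = 381.59 ms.

382 ms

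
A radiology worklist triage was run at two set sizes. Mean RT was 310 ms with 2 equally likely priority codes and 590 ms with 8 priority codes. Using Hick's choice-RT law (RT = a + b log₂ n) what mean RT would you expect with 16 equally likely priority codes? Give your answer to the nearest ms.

730 ms

With log₂ n on the abscissa the relation is linear; from the two conditions:
  b = (590 − 310) / (log₂ 8 − log₂ 2) = 280 / (3 − 1) = 140 ms/bit
  a = 310 − 140 × 1 = 170 ms
Then RT(16) = 170 + 140 × log₂ 16 = 170 + 140 × 4 ≈ 730.000 ms.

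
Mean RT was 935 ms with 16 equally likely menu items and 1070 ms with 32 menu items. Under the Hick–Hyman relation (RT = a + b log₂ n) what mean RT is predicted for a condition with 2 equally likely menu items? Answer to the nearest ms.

530 ms

With log₂ n on the abscissa the relation is linear; from the two conditions:
  b = (1070 − 935) / (log₂ 32 − log₂ 16) = 135 / (5 − 4) = 135 ms/bit
  a = 935 − 135 × 4 = 395 ms
Then RT(2) = 395 + 135 × log₂ 2 = 395 + 135 × 1 ≈ 530.000 ms.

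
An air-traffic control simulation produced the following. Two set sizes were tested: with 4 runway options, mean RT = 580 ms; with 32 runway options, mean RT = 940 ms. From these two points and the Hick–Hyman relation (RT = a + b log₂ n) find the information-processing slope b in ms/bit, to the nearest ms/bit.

120 ms/bit

Slope: b = (940 − 580) / (log₂ 32 − log₂ 4) = 360/3.0000 = 120 ms/bit.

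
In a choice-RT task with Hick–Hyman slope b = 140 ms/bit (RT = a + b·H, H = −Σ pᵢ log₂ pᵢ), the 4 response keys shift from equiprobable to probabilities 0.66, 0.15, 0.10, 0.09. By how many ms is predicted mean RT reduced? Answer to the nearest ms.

77 ms

The RT saving is b·ΔH. Equiprobable H₀ = log₂(4) = 2.0000 bits; with the given probabilities H = 1.4510 bits.
b·(H₀ − H) = 140 × (2.0000 − 1.4510) = 76.85 ms.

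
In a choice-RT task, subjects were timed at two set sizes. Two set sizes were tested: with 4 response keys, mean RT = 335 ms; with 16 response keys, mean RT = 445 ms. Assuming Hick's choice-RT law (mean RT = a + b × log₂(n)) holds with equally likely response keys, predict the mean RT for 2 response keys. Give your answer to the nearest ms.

280 ms

RT is linear in log₂ n, so two points fix the line:
  b = (445 − 335) / (log₂ 16 − log₂ 4) = 110 / (4 − 2) = 55 ms/bit
  a = 335 − 55 × 2 = 225 ms
Then RT(2) = 225 + 55 × log₂ 2 = 225 + 55 × 1 ≈ 280.000 ms.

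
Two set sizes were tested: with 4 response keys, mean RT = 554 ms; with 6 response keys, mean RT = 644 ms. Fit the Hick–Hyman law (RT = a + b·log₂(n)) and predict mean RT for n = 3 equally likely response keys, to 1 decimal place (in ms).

With log₂ n on the abscissa the relation is linear; from the two conditions:
  b = (644 − 554) / (log₂ 6 − log₂ 4) = 90 / (2.5850 − 2) = 153.856 ms/bit
  a = 554 − 153.856 × 2 = 246.288 ms
Then RT(3) = 246.288 + 153.856 × log₂ 3 = 246.288 + 153.856 × 1.5850 ≈ 490.144 ms.

490.1 ms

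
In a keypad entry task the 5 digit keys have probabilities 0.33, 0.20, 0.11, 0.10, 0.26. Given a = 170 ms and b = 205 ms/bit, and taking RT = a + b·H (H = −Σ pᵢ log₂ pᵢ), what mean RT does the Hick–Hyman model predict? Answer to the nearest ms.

617 ms

Entropy contributions −pᵢ log₂ pᵢ: 0.5278, 0.4644, 0.3503, 0.3322, 0.5053; sum H = 2.1800 bits.
RT = a + bH = 170 + 205·2.1800 = 616.90 ms.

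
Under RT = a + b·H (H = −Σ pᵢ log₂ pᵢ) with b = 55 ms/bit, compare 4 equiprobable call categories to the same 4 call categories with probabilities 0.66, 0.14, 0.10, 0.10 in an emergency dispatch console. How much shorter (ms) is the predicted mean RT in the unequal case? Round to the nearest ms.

30 ms

The RT saving is b·ΔH. Equiprobable H₀ = log₂(4) = 2.0000 bits; with the given probabilities H = 1.4571 bits.
b·(H₀ − H) = 55 × (2.0000 − 1.4571) = 29.86 ms.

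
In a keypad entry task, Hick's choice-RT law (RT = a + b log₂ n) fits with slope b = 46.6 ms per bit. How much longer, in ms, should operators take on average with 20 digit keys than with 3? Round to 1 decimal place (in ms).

ΔRT = (a + b log₂ n₂) − (a + b log₂ n₁) = b·(log₂ n₂ − log₂ n₁).
log₂(20) − log₂(3) = 4.3219 − 1.5850 = 2.7370.
ΔRT = 46.6 × 2.7370 = 127.543 ms.

127.5 ms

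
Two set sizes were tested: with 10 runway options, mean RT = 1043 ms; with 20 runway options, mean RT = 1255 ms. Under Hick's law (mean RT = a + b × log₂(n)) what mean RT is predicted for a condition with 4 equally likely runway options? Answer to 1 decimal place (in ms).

762.8 ms

RT is linear in log₂ n, so two points fix the line:
  b = (1255 − 1043) / (log₂ 20 − log₂ 10) = 212 / (4.3219 − 3.3219) = 212.000 ms/bit
  a = 1043 − 212.000 × 3.3219 = 338.751 ms
Then RT(4) = 338.751 + 212.000 × log₂ 4 = 338.751 + 212.000 × 2 ≈ 762.751 ms.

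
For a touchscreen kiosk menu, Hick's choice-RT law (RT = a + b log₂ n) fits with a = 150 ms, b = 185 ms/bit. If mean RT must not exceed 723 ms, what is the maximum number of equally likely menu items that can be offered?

Set 150 + 185·log₂ n ≤ 723 → log₂ n ≤ (723 − 150)/185 = 3.0973.
So n ≤ 2^3.0973 = 8.558; the largest integer n is 8.

8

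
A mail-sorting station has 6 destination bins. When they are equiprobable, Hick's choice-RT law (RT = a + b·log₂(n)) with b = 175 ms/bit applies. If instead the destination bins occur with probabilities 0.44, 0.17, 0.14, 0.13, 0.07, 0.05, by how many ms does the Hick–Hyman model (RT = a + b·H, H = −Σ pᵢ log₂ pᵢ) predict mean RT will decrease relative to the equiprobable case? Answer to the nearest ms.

64 ms

Equiprobable entropy H₀ = log₂ 6 = 2.5850 bits.
Skewed entropy H = −Σ pᵢ log₂ pᵢ = 2.2201 bits.
ΔRT = b·(H₀ − H) = 175 × 0.3648 = 63.84 ms.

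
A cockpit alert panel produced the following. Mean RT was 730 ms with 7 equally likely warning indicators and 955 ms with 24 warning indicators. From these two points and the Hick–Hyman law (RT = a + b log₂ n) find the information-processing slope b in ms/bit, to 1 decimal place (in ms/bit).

126.6 ms/bit

b = (RT₂ − RT₁)/(log₂ n₂ − log₂ n₁) = (955 − 730)/(4.5850 − 2.8074) = 126.575 ms/bit.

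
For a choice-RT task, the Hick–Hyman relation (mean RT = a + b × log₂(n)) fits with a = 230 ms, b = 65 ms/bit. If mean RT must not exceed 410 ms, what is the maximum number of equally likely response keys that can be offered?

65·log₂ n ≤ 410 − 230 = 180, giving log₂ n ≤ 2.7692 and n ≤ 6.817. The largest whole number is 6.

6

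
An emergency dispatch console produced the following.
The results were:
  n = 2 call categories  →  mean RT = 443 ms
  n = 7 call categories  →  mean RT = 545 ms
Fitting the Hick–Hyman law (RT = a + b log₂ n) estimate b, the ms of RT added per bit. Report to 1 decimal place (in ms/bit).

Slope: b = (545 − 443) / (log₂ 7 − log₂ 2) = 102/1.8074 = 56.436 ms/bit.

56.4 ms/bit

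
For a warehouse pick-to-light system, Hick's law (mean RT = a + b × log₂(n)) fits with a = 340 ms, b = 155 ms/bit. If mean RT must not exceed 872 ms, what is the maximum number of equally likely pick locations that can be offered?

Information budget: (872 − 340)/155 = 3.4323 bits, so n ≤ 2^3.4323 = 10.795 → at most 10.

10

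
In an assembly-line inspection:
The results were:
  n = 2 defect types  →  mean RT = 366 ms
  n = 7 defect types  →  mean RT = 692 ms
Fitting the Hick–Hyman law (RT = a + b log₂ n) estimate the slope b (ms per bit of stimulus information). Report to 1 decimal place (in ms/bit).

180.4 ms/bit

b = (RT₂ − RT₁)/(log₂ n₂ − log₂ n₁) = (692 − 366)/(2.8074 − 1) = 180.374 ms/bit.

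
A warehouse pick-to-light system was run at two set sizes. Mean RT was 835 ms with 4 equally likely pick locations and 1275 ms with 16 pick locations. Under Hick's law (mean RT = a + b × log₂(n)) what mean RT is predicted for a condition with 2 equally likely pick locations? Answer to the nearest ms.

615 ms

Fit slope and intercept:
  b = (1275 − 835) / (log₂ 16 − log₂ 4) = 440 / (4 − 2) = 220 ms/bit
  a = 835 − 220 × 2 = 395 ms
Then RT(2) = 395 + 220 × log₂ 2 = 395 + 220 × 1 ≈ 615.000 ms.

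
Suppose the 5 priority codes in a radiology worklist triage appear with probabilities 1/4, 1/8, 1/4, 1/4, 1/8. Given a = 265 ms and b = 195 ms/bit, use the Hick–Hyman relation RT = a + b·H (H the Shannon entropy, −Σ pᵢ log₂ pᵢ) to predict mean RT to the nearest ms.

H = −Σ pᵢ log₂ pᵢ = 0.25·2 + 0.125·3 + 0.25·2 + 0.25·2 + 0.125·3 = 2.250 bits.
RT = 265 + 195 × 2.250 = 703.75 ms.

704 ms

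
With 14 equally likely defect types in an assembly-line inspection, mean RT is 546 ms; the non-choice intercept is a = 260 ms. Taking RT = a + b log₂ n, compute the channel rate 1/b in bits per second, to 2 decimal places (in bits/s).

Choice component = 546 − 260 = 286 ms over log₂(14) = 3.8074 bits.
b = 286 / 3.8074 = 75.118 ms/bit, so 1/b = 13.312 bits/s.

13.31 bits/s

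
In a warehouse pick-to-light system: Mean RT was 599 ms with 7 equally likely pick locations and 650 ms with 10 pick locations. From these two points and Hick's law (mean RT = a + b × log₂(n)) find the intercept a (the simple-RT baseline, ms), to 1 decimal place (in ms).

Slope: b = (650 − 599) / (log₂ 10 − log₂ 7) = 51/0.5146 = 99.111 ms/bit.
Intercept: a = 599 − 99.111·log₂(7) = 320.759 ms.

320.8 ms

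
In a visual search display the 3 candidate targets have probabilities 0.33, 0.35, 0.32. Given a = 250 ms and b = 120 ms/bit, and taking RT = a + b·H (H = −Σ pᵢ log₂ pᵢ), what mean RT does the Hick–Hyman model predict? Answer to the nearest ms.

440 ms

H = 0.33·log₂(1/0.33) + 0.35·log₂(1/0.35) + 0.32·log₂(1/0.32) = 1.5840 bits.
RT = 250 + 120 × 1.5840 = 440.07 ms.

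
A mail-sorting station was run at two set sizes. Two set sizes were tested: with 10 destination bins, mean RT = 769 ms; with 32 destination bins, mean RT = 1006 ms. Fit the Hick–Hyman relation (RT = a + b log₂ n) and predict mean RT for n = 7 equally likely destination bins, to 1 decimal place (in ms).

Solve the two-equation system in a and b:
  b = (1006 − 769) / (log₂ 32 − log₂ 10) = 237 / (5 − 3.3219) = 141.234 ms/bit
  a = 769 − 141.234 × 3.3219 = 299.832 ms
Then RT(7) = 299.832 + 141.234 × log₂ 7 = 299.832 + 141.234 × 2.8074 ≈ 696.325 ms.

696.3 ms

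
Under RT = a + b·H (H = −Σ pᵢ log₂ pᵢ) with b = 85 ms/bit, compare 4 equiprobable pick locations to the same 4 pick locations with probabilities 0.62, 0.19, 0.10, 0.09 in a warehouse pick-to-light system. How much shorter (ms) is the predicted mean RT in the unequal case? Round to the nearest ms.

40 ms

Equiprobable entropy H₀ = log₂ 4 = 2.0000 bits.
Skewed entropy H = −Σ pᵢ log₂ pᵢ = 1.5277 bits.
ΔRT = b·(H₀ − H) = 85 × 0.4723 = 40.15 ms.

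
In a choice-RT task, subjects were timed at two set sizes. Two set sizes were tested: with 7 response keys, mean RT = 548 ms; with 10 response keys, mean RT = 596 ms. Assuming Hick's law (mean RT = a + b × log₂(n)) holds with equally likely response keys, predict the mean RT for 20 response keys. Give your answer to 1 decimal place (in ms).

689.3 ms

RT is linear in log₂ n, so two points fix the line:
  b = (596 − 548) / (log₂ 10 − log₂ 7) = 48 / (3.3219 − 2.8074) = 93.281 ms/bit
  a = 548 − 93.281 × 2.8074 = 286.127 ms
Then RT(20) = 286.127 + 93.281 × log₂ 20 = 286.127 + 93.281 × 4.3219 ≈ 689.281 ms.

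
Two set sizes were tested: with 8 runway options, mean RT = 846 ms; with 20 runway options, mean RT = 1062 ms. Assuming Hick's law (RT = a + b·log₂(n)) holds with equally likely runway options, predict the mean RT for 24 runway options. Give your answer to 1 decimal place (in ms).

1105.0 ms

With log₂ n on the abscissa the relation is linear; from the two conditions:
  b = (1062 − 846) / (log₂ 20 − log₂ 8) = 216 / (4.3219 − 3) = 163.398 ms/bit
  a = 846 − 163.398 × 3 = 355.807 ms
Then RT(24) = 355.807 + 163.398 × log₂ 24 = 355.807 + 163.398 × 4.5850 ≈ 1104.979 ms.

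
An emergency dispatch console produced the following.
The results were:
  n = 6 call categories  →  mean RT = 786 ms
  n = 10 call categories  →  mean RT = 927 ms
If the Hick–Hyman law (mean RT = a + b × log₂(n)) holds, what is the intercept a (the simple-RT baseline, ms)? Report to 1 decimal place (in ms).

Slope: b = (927 − 786) / (log₂ 10 − log₂ 6) = 141/0.7370 = 191.325 ms/bit.
a = RT₁ − b·log₂ n₁ = 786 − 191.325 × 2.5850 = 291.432 ms.

291.4 ms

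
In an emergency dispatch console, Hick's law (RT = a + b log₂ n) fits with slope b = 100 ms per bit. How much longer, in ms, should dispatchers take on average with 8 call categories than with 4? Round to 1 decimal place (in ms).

The intercept a cancels: ΔRT = b·(log₂ n₂ − log₂ n₁) = b·log₂(n₂/n₁).
log₂(8) − log₂(4) = log₂(8/4) = log₂(2) = 1.
ΔRT = 100 × 1.0000 = 100.000 ms.

100.0 ms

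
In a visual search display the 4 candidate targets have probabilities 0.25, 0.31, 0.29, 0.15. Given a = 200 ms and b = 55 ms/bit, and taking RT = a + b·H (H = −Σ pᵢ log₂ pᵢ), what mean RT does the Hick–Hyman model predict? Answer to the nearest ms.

Entropy contributions −pᵢ log₂ pᵢ: 0.5000, 0.5238, 0.5179, 0.4105; sum H = 1.9522 bits.
RT = a + bH = 200 + 55·1.9522 = 307.37 ms.

307 ms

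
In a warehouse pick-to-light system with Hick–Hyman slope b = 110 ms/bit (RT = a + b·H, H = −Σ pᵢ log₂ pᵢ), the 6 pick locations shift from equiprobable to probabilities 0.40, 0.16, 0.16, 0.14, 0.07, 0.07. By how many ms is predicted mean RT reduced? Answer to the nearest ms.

Equiprobable entropy H₀ = log₂ 6 = 2.5850 bits.
Skewed entropy H = −Σ pᵢ log₂ pᵢ = 2.3090 bits.
ΔRT = b·(H₀ − H) = 110 × 0.2759 = 30.35 ms.

30 ms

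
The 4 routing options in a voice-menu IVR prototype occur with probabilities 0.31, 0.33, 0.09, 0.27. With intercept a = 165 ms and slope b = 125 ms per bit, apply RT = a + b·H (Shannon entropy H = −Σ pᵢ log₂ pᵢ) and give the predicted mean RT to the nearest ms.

399 ms

Entropy contributions −pᵢ log₂ pᵢ: 0.5238, 0.5278, 0.3127, 0.5100; sum H = 1.8743 bits.
RT = a + bH = 165 + 125·1.8743 = 399.29 ms.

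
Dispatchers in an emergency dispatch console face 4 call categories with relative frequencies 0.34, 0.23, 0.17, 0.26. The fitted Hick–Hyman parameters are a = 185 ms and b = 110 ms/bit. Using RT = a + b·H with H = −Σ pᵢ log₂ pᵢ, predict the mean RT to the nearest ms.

H = 0.34·log₂(1/0.34) + 0.23·log₂(1/0.23) + 0.17·log₂(1/0.17) + 0.26·log₂(1/0.26) = 1.9567 bits.
RT = 185 + 110 × 1.9567 = 400.24 ms.

400 ms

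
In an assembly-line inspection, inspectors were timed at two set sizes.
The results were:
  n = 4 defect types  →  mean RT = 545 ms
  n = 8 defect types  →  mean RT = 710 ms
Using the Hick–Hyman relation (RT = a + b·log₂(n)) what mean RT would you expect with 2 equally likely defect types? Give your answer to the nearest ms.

380 ms

Fit slope and intercept:
  b = (710 − 545) / (log₂ 8 − log₂ 4) = 165 / (3 − 2) = 165 ms/bit
  a = 545 − 165 × 2 = 215 ms
Then RT(2) = 215 + 165 × log₂ 2 = 215 + 165 × 1 ≈ 380.000 ms.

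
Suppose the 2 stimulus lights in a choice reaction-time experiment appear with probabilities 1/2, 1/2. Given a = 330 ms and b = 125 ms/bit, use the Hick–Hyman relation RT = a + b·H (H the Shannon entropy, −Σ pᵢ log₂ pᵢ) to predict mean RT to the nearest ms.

H = −Σ pᵢ log₂ pᵢ = 0.5·1 + 0.5·1 = 1.000 bits.
RT = 330 + 125 × 1.000 = 455.00 ms.

455 ms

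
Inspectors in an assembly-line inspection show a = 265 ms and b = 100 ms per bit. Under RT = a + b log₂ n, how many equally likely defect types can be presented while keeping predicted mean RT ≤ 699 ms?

Set 265 + 100·log₂ n ≤ 699 → log₂ n ≤ (699 − 265)/100 = 4.3400.
So n ≤ 2^4.3400 = 20.252; the largest integer n is 20.

20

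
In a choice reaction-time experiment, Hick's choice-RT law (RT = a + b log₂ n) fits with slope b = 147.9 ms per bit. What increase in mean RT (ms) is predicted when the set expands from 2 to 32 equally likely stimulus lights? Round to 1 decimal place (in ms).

591.6 ms

The intercept a cancels: ΔRT = b·(log₂ n₂ − log₂ n₁) = b·log₂(n₂/n₁).
log₂(32) − log₂(2) = log₂(32/2) = log₂(16) = 4.
ΔRT = 147.9 × 4.0000 = 591.600 ms.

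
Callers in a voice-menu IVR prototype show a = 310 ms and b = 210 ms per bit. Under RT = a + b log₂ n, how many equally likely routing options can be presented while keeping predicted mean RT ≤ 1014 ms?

10

Set 310 + 210·log₂ n ≤ 1014 → log₂ n ≤ (1014 − 310)/210 = 3.3524.
So n ≤ 2^3.3524 = 10.213; the largest integer n is 10.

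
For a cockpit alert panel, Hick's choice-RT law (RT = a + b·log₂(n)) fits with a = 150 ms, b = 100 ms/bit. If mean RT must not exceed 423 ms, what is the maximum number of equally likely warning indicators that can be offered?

6

100·log₂ n ≤ 423 − 150 = 273, giving log₂ n ≤ 2.7300 and n ≤ 6.635. The largest whole number is 6.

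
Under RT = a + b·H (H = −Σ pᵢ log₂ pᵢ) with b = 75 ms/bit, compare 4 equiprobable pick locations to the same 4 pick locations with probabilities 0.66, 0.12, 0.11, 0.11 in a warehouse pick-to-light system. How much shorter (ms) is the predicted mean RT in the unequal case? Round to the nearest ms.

40 ms

The RT saving is b·ΔH. Equiprobable H₀ = log₂(4) = 2.0000 bits; with the given probabilities H = 1.4633 bits.
b·(H₀ − H) = 75 × (2.0000 − 1.4633) = 40.25 ms.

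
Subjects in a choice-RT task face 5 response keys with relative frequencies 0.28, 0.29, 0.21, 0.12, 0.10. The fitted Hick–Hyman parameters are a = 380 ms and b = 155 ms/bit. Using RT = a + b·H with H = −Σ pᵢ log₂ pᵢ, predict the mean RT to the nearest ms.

722 ms

H = 0.28·log₂(1/0.28) + 0.29·log₂(1/0.29) + 0.21·log₂(1/0.21) + 0.12·log₂(1/0.12) + 0.10·log₂(1/0.10) = 2.2042 bits.
RT = 380 + 155 × 2.2042 = 721.65 ms.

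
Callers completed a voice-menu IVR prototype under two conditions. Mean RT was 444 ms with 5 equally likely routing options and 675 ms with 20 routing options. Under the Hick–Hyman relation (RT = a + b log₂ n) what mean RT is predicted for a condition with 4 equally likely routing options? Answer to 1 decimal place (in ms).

Fit slope and intercept:
  b = (675 − 444) / (log₂ 20 − log₂ 5) = 231 / (4.3219 − 2.3219) = 115.500 ms/bit
  a = 444 − 115.500 × 2.3219 = 175.817 ms
Then RT(4) = 175.817 + 115.500 × log₂ 4 = 175.817 + 115.500 × 2 ≈ 406.817 ms.

406.8 ms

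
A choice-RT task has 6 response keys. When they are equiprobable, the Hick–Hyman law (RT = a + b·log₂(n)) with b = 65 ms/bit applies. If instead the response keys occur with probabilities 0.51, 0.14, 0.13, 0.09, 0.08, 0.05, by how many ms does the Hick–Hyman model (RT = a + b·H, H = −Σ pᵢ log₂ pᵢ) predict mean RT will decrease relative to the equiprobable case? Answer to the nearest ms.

Equiprobable entropy H₀ = log₂ 6 = 2.5850 bits.
Skewed entropy H = −Σ pᵢ log₂ pᵢ = 2.0954 bits.
ΔRT = b·(H₀ − H) = 65 × 0.4895 = 31.82 ms.

32 ms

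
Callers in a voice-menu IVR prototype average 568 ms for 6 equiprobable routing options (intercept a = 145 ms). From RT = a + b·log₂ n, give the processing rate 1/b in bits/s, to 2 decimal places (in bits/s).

6.11 bits/s

b = (568 − 145)/log₂ 6 = 423/2.5850 = 163.639 ms per bit = 0.16364 s/bit; the reciprocal is 6.111 bits/s.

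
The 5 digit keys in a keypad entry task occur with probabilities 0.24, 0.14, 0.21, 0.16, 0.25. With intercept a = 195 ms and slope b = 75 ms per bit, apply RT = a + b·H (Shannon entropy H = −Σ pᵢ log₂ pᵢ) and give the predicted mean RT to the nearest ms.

H = 0.24·log₂(1/0.24) + 0.14·log₂(1/0.14) + 0.21·log₂(1/0.21) + 0.16·log₂(1/0.16) + 0.25·log₂(1/0.25) = 2.2871 bits.
RT = 195 + 75 × 2.2871 = 366.53 ms.

367 ms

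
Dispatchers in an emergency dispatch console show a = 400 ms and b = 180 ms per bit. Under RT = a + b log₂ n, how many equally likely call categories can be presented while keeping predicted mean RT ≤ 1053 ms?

12

Information budget: (1053 − 400)/180 = 3.6278 bits, so n ≤ 2^3.6278 = 12.361 → at most 12.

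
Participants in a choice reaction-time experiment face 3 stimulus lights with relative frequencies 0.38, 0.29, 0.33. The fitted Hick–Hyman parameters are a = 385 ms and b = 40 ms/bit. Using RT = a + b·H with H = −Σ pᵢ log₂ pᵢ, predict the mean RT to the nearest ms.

Entropy contributions −pᵢ log₂ pᵢ: 0.5305, 0.5179, 0.5278; sum H = 1.5762 bits.
RT = a + bH = 385 + 40·1.5762 = 448.05 ms.

448 ms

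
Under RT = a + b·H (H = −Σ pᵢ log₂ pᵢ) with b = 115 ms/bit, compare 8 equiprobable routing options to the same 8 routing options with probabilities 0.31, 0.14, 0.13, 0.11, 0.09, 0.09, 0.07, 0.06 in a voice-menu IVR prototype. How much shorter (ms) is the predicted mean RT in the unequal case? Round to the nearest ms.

Equiprobable entropy H₀ = log₂ 8 = 3.0000 bits.
Skewed entropy H = −Σ pᵢ log₂ pᵢ = 2.7912 bits.
ΔRT = b·(H₀ − H) = 115 × 0.2088 = 24.01 ms.

24 ms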